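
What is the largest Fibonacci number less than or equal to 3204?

2584

2584 ≤ 3204 < 4181, so the largest Fibonacci number not exceeding 3204 is 2584.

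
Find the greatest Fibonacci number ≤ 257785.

196418

196418 ≤ 257785 < 317811, so the largest Fibonacci number not exceeding 257785 is 196418.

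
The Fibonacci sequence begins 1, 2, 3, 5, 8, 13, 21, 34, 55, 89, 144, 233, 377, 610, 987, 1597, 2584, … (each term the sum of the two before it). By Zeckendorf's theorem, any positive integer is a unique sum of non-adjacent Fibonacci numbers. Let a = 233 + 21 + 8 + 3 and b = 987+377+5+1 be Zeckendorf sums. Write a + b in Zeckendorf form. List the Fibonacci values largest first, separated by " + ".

1597 + 34 + 3 + 1

The two numbers are 265 and 1370, so their sum is 1635.
Greedy algorithm:
1597 ≤ 1635 < 2584, so take 1597; remainder 38
34 ≤ 38 < 55, so take 34; remainder 4
3 ≤ 4 < 5, so take 3; remainder 1
1 ≤ 1 < 2, so take 1; remainder 0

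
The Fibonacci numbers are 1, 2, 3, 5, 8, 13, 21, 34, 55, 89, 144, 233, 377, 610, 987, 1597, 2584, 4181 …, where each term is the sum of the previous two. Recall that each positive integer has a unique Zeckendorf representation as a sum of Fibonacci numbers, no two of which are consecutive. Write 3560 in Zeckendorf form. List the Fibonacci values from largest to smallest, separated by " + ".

3560: greatest Fibonacci not exceeding it is 2584, leaving 976
976: greatest Fibonacci not exceeding it is 610, leaving 366
366: greatest Fibonacci not exceeding it is 233, leaving 133
133: greatest Fibonacci not exceeding it is 89, leaving 44
44: greatest Fibonacci not exceeding it is 34, leaving 10
10: greatest Fibonacci not exceeding it is 8, leaving 2
2: greatest Fibonacci not exceeding it is 2, leaving 0
So 3560 = 2584 + 610 + 233 + 89 + 34 + 8 + 2, with no two terms consecutive in the sequence.

2584 + 610 + 233 + 89 + 34 + 8 + 2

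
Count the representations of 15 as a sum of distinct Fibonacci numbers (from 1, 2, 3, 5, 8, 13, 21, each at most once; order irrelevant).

Starting from the Zeckendorf form and repeatedly splitting a term F_k into F_{k−1} + F_{k−2} (when neither is already used) reaches every representation.
15 = 13+2 = 8+5+2 — 2 representations.

2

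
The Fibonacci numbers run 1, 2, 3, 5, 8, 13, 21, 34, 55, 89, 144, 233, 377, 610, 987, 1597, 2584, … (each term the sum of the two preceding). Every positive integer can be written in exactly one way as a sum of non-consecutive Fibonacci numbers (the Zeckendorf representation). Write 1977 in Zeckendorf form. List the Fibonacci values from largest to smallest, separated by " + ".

1597 + 377 + 3

Greedy algorithm:
subtract 1597 from 1977: 380 remains
subtract 377 from 380: 3 remains
subtract 3 from 3: 0 remains
So 1977 = 1597 + 377 + 3, with no two terms consecutive in the sequence.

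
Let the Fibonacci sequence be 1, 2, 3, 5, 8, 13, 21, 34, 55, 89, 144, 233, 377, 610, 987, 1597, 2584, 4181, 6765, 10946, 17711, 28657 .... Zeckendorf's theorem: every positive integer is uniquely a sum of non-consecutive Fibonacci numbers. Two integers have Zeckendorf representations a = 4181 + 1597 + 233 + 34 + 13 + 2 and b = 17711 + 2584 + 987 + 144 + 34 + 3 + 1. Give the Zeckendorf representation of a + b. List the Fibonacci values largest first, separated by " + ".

17711 + 6765 + 2584 + 377 + 55 + 21 + 8 + 3

The two numbers are 6060 and 21464, so their sum is 27524.
Greedy algorithm:
27524 − 17711 = 9813
9813 − 6765 = 3048
3048 − 2584 = 464
464 − 377 = 87
87 − 55 = 32
32 − 21 = 11
11 − 8 = 3
3 − 3 = 0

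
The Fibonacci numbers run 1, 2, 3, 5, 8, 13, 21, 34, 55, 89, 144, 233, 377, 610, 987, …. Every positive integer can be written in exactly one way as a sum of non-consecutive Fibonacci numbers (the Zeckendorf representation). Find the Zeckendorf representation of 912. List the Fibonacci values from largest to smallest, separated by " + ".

610 + 233 + 55 + 13 + 1

Greedy algorithm:
take 610 (≤ 912); 912 − 610 = 302
take 233 (≤ 302); 302 − 233 = 69
take 55 (≤ 69); 69 − 55 = 14
take 13 (≤ 14); 14 − 13 = 1
take 1 (≤ 1); 1 − 1 = 0
So 912 = 610 + 233 + 55 + 13 + 1, with no two terms consecutive in the sequence.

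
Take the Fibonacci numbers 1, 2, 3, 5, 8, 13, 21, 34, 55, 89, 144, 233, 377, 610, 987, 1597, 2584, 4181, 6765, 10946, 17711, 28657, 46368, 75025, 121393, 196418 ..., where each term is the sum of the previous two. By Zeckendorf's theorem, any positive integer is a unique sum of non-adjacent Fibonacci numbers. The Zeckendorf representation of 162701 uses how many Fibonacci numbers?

Greedily peel off the largest Fibonacci term at each step:
162701 − 121393 = 41308
41308 − 28657 = 12651
12651 − 10946 = 1705
1705 − 1597 = 108
108 − 89 = 19
19 − 13 = 6
6 − 5 = 1
1 − 1 = 0
162701 = 121393 + 28657 + 10946 + 1597 + 89 + 13 + 5 + 1, which has 8 terms.

8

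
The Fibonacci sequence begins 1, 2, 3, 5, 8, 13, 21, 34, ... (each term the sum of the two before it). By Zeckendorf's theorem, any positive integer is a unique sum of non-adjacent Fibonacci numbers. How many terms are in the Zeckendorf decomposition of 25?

3

Repeatedly subtract the largest Fibonacci number that fits:
25: greatest Fibonacci not exceeding it is 21, leaving 4
4: greatest Fibonacci not exceeding it is 3, leaving 1
1: greatest Fibonacci not exceeding it is 1, leaving 0
25 = 21 + 3 + 1, which has 3 terms.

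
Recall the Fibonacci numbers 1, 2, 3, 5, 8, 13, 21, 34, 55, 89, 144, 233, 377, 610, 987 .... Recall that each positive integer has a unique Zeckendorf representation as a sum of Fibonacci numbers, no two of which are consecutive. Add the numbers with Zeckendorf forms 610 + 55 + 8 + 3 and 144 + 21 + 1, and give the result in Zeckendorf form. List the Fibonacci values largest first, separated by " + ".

The two numbers are 676 and 166, so their sum is 842.
Repeatedly subtract the largest Fibonacci number that fits:
largest Fibonacci ≤ 842 is 610; 842 − 610 = 232
largest Fibonacci ≤ 232 is 144; 232 − 144 = 88
largest Fibonacci ≤ 88 is 55; 88 − 55 = 33
largest Fibonacci ≤ 33 is 21; 33 − 21 = 12
largest Fibonacci ≤ 12 is 8; 12 − 8 = 4
largest Fibonacci ≤ 4 is 3; 4 − 3 = 1
largest Fibonacci ≤ 1 is 1; 1 − 1 = 0

610 + 144 + 55 + 21 + 8 + 3 + 1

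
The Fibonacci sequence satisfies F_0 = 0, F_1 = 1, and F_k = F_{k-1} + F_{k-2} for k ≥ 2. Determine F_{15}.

610

Iterating the recurrence up to F_{8} = 21 and F_{7} = 13:
F_{9} = F_{8} + F_{7} = 21 + 13 = 34
F_{10} = F_{9} + F_{8} = 34 + 21 = 55
F_{11} = F_{10} + F_{9} = 55 + 34 = 89
F_{12} = F_{11} + F_{10} = 89 + 55 = 144
F_{13} = F_{12} + F_{11} = 144 + 89 = 233
F_{14} = F_{13} + F_{12} = 233 + 144 = 377
F_{15} = F_{14} + F_{13} = 377 + 233 = 610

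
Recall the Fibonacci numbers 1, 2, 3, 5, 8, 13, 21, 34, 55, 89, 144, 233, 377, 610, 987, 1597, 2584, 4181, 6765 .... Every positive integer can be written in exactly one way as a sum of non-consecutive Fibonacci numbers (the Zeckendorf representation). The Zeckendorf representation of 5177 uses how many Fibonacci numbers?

5177: greatest Fibonacci not exceeding it is 4181, leaving 996
996: greatest Fibonacci not exceeding it is 987, leaving 9
9: greatest Fibonacci not exceeding it is 8, leaving 1
1: greatest Fibonacci not exceeding it is 1, leaving 0
5177 = 4181 + 987 + 8 + 1, which has 4 terms.

4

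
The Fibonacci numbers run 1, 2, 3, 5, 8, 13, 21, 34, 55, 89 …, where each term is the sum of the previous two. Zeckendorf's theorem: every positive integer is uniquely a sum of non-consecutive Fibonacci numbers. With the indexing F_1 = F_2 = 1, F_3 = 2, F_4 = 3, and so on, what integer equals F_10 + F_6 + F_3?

F_10 + F_6 + F_3 = 55 + 8 + 2 = 65.

65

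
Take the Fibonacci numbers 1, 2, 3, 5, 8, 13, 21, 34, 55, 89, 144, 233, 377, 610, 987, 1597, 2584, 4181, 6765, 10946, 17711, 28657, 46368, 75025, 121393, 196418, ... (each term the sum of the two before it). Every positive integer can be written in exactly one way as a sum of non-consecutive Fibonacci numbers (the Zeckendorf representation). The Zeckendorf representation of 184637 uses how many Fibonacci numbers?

Greedily peel off the largest Fibonacci term at each step:
184637: greatest Fibonacci not exceeding it is 121393, leaving 63244
63244: greatest Fibonacci not exceeding it is 46368, leaving 16876
16876: greatest Fibonacci not exceeding it is 10946, leaving 5930
5930: greatest Fibonacci not exceeding it is 4181, leaving 1749
1749: greatest Fibonacci not exceeding it is 1597, leaving 152
152: greatest Fibonacci not exceeding it is 144, leaving 8
8: greatest Fibonacci not exceeding it is 8, leaving 0
184637 = 121393 + 46368 + 10946 + 4181 + 1597 + 144 + 8, which has 7 terms.

7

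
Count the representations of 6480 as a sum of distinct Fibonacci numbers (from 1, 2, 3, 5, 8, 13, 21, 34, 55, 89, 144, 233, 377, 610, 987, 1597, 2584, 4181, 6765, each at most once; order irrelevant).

Starting from the Zeckendorf form and repeatedly splitting a term F_k into F_{k−1} + F_{k−2} (when neither is already used) reaches every representation.
6480 = 4181+1597+610+89+3 = 4181+1597+610+89+2+1 = 4181+1597+610+55+34+3 = 4181+1597+377+233+89+3 = … (46 more), for 50 in all.

50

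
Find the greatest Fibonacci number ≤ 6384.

4181 ≤ 6384 < 6765, so the largest Fibonacci number not exceeding 6384 is 4181.

4181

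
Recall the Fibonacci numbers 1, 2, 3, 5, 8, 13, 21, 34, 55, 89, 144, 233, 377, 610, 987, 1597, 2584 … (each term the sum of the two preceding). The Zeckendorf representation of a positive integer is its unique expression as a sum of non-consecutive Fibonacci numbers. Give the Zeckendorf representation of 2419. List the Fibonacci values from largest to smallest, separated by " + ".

1597 + 610 + 144 + 55 + 13

subtract 1597 from 2419: 822 remains
subtract 610 from 822: 212 remains
subtract 144 from 212: 68 remains
subtract 55 from 68: 13 remains
subtract 13 from 13: 0 remains
So 2419 = 1597 + 610 + 144 + 55 + 13, with no two terms consecutive in the sequence.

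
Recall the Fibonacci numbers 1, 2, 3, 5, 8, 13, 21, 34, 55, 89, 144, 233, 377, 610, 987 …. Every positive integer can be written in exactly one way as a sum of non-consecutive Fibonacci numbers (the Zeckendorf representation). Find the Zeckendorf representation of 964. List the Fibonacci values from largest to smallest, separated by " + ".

610 + 233 + 89 + 21 + 8 + 3

964: greatest Fibonacci not exceeding it is 610, leaving 354
354: greatest Fibonacci not exceeding it is 233, leaving 121
121: greatest Fibonacci not exceeding it is 89, leaving 32
32: greatest Fibonacci not exceeding it is 21, leaving 11
11: greatest Fibonacci not exceeding it is 8, leaving 3
3: greatest Fibonacci not exceeding it is 3, leaving 0
So 964 = 610 + 233 + 89 + 21 + 8 + 3, with no two terms consecutive in the sequence.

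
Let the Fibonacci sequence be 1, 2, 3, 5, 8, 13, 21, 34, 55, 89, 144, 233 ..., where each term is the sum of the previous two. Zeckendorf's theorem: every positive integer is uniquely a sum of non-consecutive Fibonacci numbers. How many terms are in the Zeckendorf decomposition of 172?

172 − 144 = 28
28 − 21 = 7
7 − 5 = 2
2 − 2 = 0
172 = 144 + 21 + 5 + 2, which has 4 terms.

4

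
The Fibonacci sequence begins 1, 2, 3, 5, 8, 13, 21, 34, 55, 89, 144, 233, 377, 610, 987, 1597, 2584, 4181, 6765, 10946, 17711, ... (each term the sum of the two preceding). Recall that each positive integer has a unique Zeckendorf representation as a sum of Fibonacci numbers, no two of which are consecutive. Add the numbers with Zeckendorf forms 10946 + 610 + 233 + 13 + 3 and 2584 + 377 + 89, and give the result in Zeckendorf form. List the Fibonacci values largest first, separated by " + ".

The two numbers are 11805 and 3050, so their sum is 14855.
Greedy algorithm:
take 10946 (≤ 14855); 14855 − 10946 = 3909
take 2584 (≤ 3909); 3909 − 2584 = 1325
take 987 (≤ 1325); 1325 − 987 = 338
take 233 (≤ 338); 338 − 233 = 105
take 89 (≤ 105); 105 − 89 = 16
take 13 (≤ 16); 16 − 13 = 3
take 3 (≤ 3); 3 − 3 = 0

10946 + 2584 + 987 + 233 + 89 + 13 + 3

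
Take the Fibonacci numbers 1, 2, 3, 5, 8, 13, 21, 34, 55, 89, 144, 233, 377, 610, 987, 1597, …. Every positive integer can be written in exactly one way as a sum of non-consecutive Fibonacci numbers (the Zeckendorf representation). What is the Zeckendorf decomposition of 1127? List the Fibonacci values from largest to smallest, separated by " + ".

987 + 89 + 34 + 13 + 3 + 1

Greedily peel off the largest Fibonacci term at each step:
take 987 (≤ 1127); 1127 − 987 = 140
take 89 (≤ 140); 140 − 89 = 51
take 34 (≤ 51); 51 − 34 = 17
take 13 (≤ 17); 17 − 13 = 4
take 3 (≤ 4); 4 − 3 = 1
take 1 (≤ 1); 1 − 1 = 0
So 1127 = 987 + 89 + 34 + 13 + 3 + 1, with no two terms consecutive in the sequence.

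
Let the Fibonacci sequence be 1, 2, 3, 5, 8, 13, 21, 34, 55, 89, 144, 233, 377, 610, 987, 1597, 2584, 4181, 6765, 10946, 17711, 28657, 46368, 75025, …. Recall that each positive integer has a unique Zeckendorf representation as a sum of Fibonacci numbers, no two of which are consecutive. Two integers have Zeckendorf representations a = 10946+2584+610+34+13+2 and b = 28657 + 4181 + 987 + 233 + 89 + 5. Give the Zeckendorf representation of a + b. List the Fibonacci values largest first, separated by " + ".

The two numbers are 14189 and 34152, so their sum is 48341.
48341: greatest Fibonacci not exceeding it is 46368, leaving 1973
1973: greatest Fibonacci not exceeding it is 1597, leaving 376
376: greatest Fibonacci not exceeding it is 233, leaving 143
143: greatest Fibonacci not exceeding it is 89, leaving 54
54: greatest Fibonacci not exceeding it is 34, leaving 20
20: greatest Fibonacci not exceeding it is 13, leaving 7
7: greatest Fibonacci not exceeding it is 5, leaving 2
2: greatest Fibonacci not exceeding it is 2, leaving 0

46368 + 1597 + 233 + 89 + 34 + 13 + 5 + 2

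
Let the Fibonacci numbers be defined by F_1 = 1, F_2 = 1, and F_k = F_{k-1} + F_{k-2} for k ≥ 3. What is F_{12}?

Iterating the recurrence up to F_{7} = 13 and F_{6} = 8:
F_{8} = F_{7} + F_{6} = 13 + 8 = 21
F_{9} = F_{8} + F_{7} = 21 + 13 = 34
F_{10} = F_{9} + F_{8} = 34 + 21 = 55
F_{11} = F_{10} + F_{9} = 55 + 34 = 89
F_{12} = F_{11} + F_{10} = 89 + 55 = 144

144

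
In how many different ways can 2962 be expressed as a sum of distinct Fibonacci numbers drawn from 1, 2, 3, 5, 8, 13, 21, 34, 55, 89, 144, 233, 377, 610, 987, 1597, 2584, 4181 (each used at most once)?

2962 = 2584+377+1 = 2584+233+144+1 = 1597+987+377+1 = 2584+233+89+55+1 = 1597+987+233+144+1 = … (12 more), for 17 in all.

17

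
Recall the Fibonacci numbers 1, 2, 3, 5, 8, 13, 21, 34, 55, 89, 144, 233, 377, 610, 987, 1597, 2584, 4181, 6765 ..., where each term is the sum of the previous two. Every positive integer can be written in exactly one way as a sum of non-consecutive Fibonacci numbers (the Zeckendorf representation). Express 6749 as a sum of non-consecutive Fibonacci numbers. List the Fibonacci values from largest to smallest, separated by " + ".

4181 + 1597 + 610 + 233 + 89 + 34 + 5

Repeatedly subtract the largest Fibonacci number that fits:
6749 − 4181 = 2568
2568 − 1597 = 971
971 − 610 = 361
361 − 233 = 128
128 − 89 = 39
39 − 34 = 5
5 − 5 = 0
So 6749 = 4181 + 1597 + 610 + 233 + 89 + 34 + 5, with no two terms consecutive in the sequence.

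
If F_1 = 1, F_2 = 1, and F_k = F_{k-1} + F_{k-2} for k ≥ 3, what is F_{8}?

Iterating the recurrence up to F_{3} = 2 and F_{2} = 1:
F_{4} = F_{3} + F_{2} = 2 + 1 = 3
F_{5} = F_{4} + F_{3} = 3 + 2 = 5
F_{6} = F_{5} + F_{4} = 5 + 3 = 8
F_{7} = F_{6} + F_{5} = 8 + 5 = 13
F_{8} = F_{7} + F_{6} = 13 + 8 = 21

21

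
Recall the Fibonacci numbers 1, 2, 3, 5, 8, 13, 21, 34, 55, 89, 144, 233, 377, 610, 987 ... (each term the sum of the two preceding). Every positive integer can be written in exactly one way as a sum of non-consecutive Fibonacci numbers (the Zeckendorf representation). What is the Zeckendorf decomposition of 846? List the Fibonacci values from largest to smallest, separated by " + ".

take 610 (≤ 846); 846 − 610 = 236
take 233 (≤ 236); 236 − 233 = 3
take 3 (≤ 3); 3 − 3 = 0
So 846 = 610 + 233 + 3, with no two terms consecutive in the sequence.

610 + 233 + 3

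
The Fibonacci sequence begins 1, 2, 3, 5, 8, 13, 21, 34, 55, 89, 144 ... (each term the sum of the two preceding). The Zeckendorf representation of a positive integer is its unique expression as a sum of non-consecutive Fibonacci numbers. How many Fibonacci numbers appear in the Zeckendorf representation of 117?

4

Repeatedly subtract the largest Fibonacci number that fits:
89 ≤ 117 < 144, so take 89; remainder 28
21 ≤ 28 < 34, so take 21; remainder 7
5 ≤ 7 < 8, so take 5; remainder 2
2 ≤ 2 < 3, so take 2; remainder 0
117 = 89 + 21 + 5 + 2, which has 4 terms.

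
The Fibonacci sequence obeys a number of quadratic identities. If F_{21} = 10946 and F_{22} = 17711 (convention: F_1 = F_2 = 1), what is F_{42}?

By the doubling identity F_{2k} = F_k(2F_{k+1} − F_k): F_{42} = 10946·(2·17711 − 10946) = 10946·24476 = 267914296.

267914296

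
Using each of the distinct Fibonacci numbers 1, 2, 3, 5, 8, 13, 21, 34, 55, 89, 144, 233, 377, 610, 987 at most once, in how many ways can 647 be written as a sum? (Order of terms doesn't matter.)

Starting from the Zeckendorf form and repeatedly splitting a term F_k into F_{k−1} + F_{k−2} (when neither is already used) reaches every representation.
647 = 610+34+3 = 610+34+2+1 = 610+21+13+3 = 377+233+34+3 = 610+21+13+2+1 = … (17 more), for 22 in all.

22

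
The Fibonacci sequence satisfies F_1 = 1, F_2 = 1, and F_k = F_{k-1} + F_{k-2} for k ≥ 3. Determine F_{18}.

2584

Iterating the recurrence up to F_{14} = 377 and F_{13} = 233:
F_{15} = F_{14} + F_{13} = 377 + 233 = 610
F_{16} = F_{15} + F_{14} = 610 + 377 = 987
F_{17} = F_{16} + F_{15} = 987 + 610 = 1597
F_{18} = F_{17} + F_{16} = 1597 + 987 = 2584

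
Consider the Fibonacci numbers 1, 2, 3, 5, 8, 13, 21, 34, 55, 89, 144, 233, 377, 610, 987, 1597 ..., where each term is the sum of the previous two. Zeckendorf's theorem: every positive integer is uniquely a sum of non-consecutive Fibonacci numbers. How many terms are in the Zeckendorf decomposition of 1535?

6

1535 − 987 = 548
548 − 377 = 171
171 − 144 = 27
27 − 21 = 6
6 − 5 = 1
1 − 1 = 0
1535 = 987 + 377 + 144 + 21 + 5 + 1, which has 6 terms.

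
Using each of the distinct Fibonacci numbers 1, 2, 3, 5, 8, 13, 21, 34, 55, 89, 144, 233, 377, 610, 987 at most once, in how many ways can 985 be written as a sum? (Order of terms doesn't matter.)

985 = 610+233+89+34+13+5+1 = 610+233+89+34+13+3+2+1 = 610+233+89+34+8+5+3+2+1 = 610+233+89+21+13+8+5+3+2+1 = … (3 more), for 7 in all.

7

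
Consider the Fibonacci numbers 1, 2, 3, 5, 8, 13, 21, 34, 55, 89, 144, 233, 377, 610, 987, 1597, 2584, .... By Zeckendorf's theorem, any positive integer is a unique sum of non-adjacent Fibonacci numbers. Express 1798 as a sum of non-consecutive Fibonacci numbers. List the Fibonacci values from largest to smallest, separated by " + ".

1798 − 1597 = 201
201 − 144 = 57
57 − 55 = 2
2 − 2 = 0
So 1798 = 1597 + 144 + 55 + 2, with no two terms consecutive in the sequence.

1597 + 144 + 55 + 2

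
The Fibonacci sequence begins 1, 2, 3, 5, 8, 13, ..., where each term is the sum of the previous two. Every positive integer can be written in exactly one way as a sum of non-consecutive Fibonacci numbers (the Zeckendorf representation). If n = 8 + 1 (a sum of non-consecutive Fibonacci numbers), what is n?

8 + 1 = 9.

9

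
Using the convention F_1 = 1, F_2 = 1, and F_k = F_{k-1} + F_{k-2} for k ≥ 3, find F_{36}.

Iterating the recurrence up to F_{29} = 514229 and F_{28} = 317811:
F_{30} = F_{29} + F_{28} = 514229 + 317811 = 832040
F_{31} = F_{30} + F_{29} = 832040 + 514229 = 1346269
F_{32} = F_{31} + F_{30} = 1346269 + 832040 = 2178309
F_{33} = F_{32} + F_{31} = 2178309 + 1346269 = 3524578
F_{34} = F_{33} + F_{32} = 3524578 + 2178309 = 5702887
F_{35} = F_{34} + F_{33} = 5702887 + 3524578 = 9227465
F_{36} = F_{35} + F_{34} = 9227465 + 5702887 = 14930352

14930352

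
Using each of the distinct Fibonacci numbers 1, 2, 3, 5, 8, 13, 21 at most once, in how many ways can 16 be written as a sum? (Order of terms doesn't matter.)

4

Each representation comes from the Zeckendorf form by replacing some F_k with F_{k−1} + F_{k−2} where possible.
16 = 13+3 = 13+2+1 = 8+5+3 = 8+5+2+1 — 4 representations.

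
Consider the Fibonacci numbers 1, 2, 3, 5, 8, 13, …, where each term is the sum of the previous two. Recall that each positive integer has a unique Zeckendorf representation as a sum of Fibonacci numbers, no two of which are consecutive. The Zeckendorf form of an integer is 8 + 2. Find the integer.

8 + 2 = 10.

10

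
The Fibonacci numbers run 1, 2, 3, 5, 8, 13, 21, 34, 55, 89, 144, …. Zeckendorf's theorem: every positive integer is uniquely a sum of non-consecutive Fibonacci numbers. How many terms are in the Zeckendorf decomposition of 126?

3

Repeatedly subtract the largest Fibonacci number that fits:
take 89 (≤ 126); 126 − 89 = 37
take 34 (≤ 37); 37 − 34 = 3
take 3 (≤ 3); 3 − 3 = 0
126 = 89 + 34 + 3, which has 3 terms.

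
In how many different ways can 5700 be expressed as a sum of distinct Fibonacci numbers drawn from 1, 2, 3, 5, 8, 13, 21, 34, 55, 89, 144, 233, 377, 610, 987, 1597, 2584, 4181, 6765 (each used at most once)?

Each representation comes from the Zeckendorf form by replacing some F_k with F_{k−1} + F_{k−2} where possible.
5700 = 4181+987+377+144+8+3 = 4181+987+377+144+8+2+1 = 4181+987+377+89+55+8+3 = … (45 more), for 48 in all.

48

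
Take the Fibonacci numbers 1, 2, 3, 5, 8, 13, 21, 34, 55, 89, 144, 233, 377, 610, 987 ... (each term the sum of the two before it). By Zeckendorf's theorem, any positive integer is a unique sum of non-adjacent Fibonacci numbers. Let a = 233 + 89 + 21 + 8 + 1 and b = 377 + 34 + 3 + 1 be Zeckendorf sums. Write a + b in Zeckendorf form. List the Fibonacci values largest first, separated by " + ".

610 + 144 + 13

The two numbers are 352 and 415, so their sum is 767.
largest Fibonacci ≤ 767 is 610; 767 − 610 = 157
largest Fibonacci ≤ 157 is 144; 157 − 144 = 13
largest Fibonacci ≤ 13 is 13; 13 − 13 = 0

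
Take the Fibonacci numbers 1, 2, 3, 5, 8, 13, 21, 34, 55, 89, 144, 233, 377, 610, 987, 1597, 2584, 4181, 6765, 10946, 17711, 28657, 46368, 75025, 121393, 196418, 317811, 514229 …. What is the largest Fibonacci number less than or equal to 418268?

317811

317811 ≤ 418268 < 514229, so the largest Fibonacci number not exceeding 418268 is 317811.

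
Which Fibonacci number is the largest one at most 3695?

2584

2584 ≤ 3695 < 4181, so the largest Fibonacci number not exceeding 3695 is 2584.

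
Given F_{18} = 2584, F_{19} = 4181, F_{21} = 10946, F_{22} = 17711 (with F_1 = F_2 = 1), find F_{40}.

By the addition formula F_{m+n} = F_m F_{n+1} + F_{m−1} F_n with m=19, n=21: F_{40} = 4181·17711 + 2584·10946 = 74049691 + 28284464 = 102334155.

102334155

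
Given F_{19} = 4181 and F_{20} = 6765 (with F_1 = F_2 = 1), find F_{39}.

By F_{2k+1} = F_k² + F_{k+1}²: F_{39} = 4181² + 6765² = 17480761 + 45765225 = 63245986.

63245986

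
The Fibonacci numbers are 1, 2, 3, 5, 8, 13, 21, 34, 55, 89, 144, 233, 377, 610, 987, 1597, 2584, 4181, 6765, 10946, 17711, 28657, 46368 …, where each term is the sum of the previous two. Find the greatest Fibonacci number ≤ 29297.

28657 ≤ 29297 < 46368, so the largest Fibonacci number not exceeding 29297 is 28657.

28657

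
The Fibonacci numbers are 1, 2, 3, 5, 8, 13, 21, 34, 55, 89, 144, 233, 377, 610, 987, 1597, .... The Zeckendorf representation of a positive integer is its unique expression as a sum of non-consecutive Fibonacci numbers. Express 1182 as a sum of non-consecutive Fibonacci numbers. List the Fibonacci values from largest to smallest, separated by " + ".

take 987 (≤ 1182); 1182 − 987 = 195
take 144 (≤ 195); 195 − 144 = 51
take 34 (≤ 51); 51 − 34 = 17
take 13 (≤ 17); 17 − 13 = 4
take 3 (≤ 4); 4 − 3 = 1
take 1 (≤ 1); 1 − 1 = 0
So 1182 = 987 + 144 + 34 + 13 + 3 + 1, with no two terms consecutive in the sequence.

987 + 144 + 34 + 13 + 3 + 1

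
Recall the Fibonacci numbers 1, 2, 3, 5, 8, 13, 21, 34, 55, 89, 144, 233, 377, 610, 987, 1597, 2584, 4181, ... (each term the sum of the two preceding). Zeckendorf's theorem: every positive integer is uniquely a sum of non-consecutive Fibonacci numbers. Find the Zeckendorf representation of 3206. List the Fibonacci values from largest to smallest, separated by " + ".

2584 + 610 + 8 + 3 + 1

Greedy algorithm:
take 2584 (≤ 3206); 3206 − 2584 = 622
take 610 (≤ 622); 622 − 610 = 12
take 8 (≤ 12); 12 − 8 = 4
take 3 (≤ 4); 4 − 3 = 1
take 1 (≤ 1); 1 − 1 = 0
So 3206 = 2584 + 610 + 8 + 3 + 1, with no two terms consecutive in the sequence.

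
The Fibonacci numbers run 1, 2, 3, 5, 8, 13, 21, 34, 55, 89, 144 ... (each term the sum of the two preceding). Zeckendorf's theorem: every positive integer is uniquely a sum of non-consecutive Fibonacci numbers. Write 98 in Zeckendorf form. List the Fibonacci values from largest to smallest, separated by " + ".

89 + 8 + 1

98: greatest Fibonacci not exceeding it is 89, leaving 9
9: greatest Fibonacci not exceeding it is 8, leaving 1
1: greatest Fibonacci not exceeding it is 1, leaving 0
So 98 = 89 + 8 + 1, with no two terms consecutive in the sequence.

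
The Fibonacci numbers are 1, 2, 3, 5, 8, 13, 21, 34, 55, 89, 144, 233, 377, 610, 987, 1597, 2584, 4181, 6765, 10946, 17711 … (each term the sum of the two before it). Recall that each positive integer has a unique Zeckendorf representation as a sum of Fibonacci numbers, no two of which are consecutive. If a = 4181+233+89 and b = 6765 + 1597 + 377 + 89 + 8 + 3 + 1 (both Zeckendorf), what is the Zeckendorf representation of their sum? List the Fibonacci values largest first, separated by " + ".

10946 + 1597 + 610 + 144 + 34 + 8 + 3 + 1

The two numbers are 4503 and 8840, so their sum is 13343.
13343 − 10946 = 2397
2397 − 1597 = 800
800 − 610 = 190
190 − 144 = 46
46 − 34 = 12
12 − 8 = 4
4 − 3 = 1
1 − 1 = 0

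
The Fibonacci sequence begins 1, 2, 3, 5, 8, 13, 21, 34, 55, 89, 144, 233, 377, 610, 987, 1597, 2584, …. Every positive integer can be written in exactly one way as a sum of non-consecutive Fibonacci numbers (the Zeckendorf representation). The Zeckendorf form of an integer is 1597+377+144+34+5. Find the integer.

2157

1597+377+144+34+5 = 2157.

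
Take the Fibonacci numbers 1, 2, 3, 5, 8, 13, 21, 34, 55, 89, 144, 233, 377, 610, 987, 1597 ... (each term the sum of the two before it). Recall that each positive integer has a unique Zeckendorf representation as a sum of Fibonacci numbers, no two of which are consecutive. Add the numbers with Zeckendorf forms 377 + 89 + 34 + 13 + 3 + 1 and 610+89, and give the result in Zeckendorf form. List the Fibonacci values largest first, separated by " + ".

The two numbers are 517 and 699, so their sum is 1216.
take 987 (≤ 1216); 1216 − 987 = 229
take 144 (≤ 229); 229 − 144 = 85
take 55 (≤ 85); 85 − 55 = 30
take 21 (≤ 30); 30 − 21 = 9
take 8 (≤ 9); 9 − 8 = 1
take 1 (≤ 1); 1 − 1 = 0

987 + 144 + 55 + 21 + 8 + 1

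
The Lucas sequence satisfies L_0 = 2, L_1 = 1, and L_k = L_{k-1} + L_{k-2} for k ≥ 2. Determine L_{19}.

9349

Iterating the recurrence up to L_{13} = 521 and L_{12} = 322:
L_{14} = L_{13} + L_{12} = 521 + 322 = 843
L_{15} = L_{14} + L_{13} = 843 + 521 = 1364
L_{16} = L_{15} + L_{14} = 1364 + 843 = 2207
L_{17} = L_{16} + L_{15} = 2207 + 1364 = 3571
L_{18} = L_{17} + L_{16} = 3571 + 2207 = 5778
L_{19} = L_{18} + L_{17} = 5778 + 3571 = 9349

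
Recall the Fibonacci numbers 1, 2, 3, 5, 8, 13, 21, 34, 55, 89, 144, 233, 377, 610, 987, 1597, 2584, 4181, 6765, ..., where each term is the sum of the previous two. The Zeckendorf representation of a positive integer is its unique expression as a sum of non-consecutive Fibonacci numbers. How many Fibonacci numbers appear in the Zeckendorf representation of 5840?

5

largest Fibonacci ≤ 5840 is 4181; 5840 − 4181 = 1659
largest Fibonacci ≤ 1659 is 1597; 1659 − 1597 = 62
largest Fibonacci ≤ 62 is 55; 62 − 55 = 7
largest Fibonacci ≤ 7 is 5; 7 − 5 = 2
largest Fibonacci ≤ 2 is 2; 2 − 2 = 0
5840 = 4181 + 1597 + 55 + 5 + 2, which has 5 terms.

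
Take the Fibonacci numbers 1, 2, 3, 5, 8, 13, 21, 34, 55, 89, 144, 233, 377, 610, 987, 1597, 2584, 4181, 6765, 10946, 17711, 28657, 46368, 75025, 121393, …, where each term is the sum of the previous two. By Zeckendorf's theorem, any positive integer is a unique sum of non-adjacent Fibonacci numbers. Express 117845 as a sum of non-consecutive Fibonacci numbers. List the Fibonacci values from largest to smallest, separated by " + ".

75025 + 28657 + 10946 + 2584 + 610 + 21 + 2

Greedy algorithm:
117845: greatest Fibonacci not exceeding it is 75025, leaving 42820
42820: greatest Fibonacci not exceeding it is 28657, leaving 14163
14163: greatest Fibonacci not exceeding it is 10946, leaving 3217
3217: greatest Fibonacci not exceeding it is 2584, leaving 633
633: greatest Fibonacci not exceeding it is 610, leaving 23
23: greatest Fibonacci not exceeding it is 21, leaving 2
2: greatest Fibonacci not exceeding it is 2, leaving 0
So 117845 = 75025 + 28657 + 10946 + 2584 + 610 + 21 + 2, with no two terms consecutive in the sequence.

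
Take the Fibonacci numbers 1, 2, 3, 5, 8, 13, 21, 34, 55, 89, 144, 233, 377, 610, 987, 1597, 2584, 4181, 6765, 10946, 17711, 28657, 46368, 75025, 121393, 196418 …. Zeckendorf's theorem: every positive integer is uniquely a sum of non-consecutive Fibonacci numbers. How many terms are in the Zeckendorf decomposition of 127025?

largest Fibonacci ≤ 127025 is 121393; 127025 − 121393 = 5632
largest Fibonacci ≤ 5632 is 4181; 5632 − 4181 = 1451
largest Fibonacci ≤ 1451 is 987; 1451 − 987 = 464
largest Fibonacci ≤ 464 is 377; 464 − 377 = 87
largest Fibonacci ≤ 87 is 55; 87 − 55 = 32
largest Fibonacci ≤ 32 is 21; 32 − 21 = 11
largest Fibonacci ≤ 11 is 8; 11 − 8 = 3
largest Fibonacci ≤ 3 is 3; 3 − 3 = 0
127025 = 121393 + 4181 + 987 + 377 + 55 + 21 + 8 + 3, which has 8 terms.

8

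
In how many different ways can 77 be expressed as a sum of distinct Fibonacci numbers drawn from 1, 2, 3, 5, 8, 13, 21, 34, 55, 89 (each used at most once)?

Starting from the Zeckendorf form and repeatedly splitting a term F_k into F_{k−1} + F_{k−2} (when neither is already used) reaches every representation.
77 = 55+21+1 = 55+13+8+1 = 55+13+5+3+1 = 34+21+13+8+1 = 34+21+13+5+3+1 — 5 representations.

5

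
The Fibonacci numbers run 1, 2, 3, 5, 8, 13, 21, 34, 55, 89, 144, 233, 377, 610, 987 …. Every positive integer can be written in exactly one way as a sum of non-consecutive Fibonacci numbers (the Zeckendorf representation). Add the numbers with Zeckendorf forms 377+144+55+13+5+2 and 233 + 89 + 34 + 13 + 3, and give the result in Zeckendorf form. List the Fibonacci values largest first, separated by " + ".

The two numbers are 596 and 372, so their sum is 968.
Greedily peel off the largest Fibonacci term at each step:
968: greatest Fibonacci not exceeding it is 610, leaving 358
358: greatest Fibonacci not exceeding it is 233, leaving 125
125: greatest Fibonacci not exceeding it is 89, leaving 36
36: greatest Fibonacci not exceeding it is 34, leaving 2
2: greatest Fibonacci not exceeding it is 2, leaving 0

610 + 233 + 89 + 34 + 2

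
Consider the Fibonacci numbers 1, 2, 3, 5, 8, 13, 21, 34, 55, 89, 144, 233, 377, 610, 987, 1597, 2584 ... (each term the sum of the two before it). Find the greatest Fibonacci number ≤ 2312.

1597

1597 ≤ 2312 < 2584, so the largest Fibonacci number not exceeding 2312 is 1597.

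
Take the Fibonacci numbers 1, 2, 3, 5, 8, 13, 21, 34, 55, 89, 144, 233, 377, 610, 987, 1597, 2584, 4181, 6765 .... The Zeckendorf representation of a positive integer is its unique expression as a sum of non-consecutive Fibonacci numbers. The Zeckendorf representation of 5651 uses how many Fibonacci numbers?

7

subtract 4181 from 5651: 1470 remains
subtract 987 from 1470: 483 remains
subtract 377 from 483: 106 remains
subtract 89 from 106: 17 remains
subtract 13 from 17: 4 remains
subtract 3 from 4: 1 remains
subtract 1 from 1: 0 remains
5651 = 4181 + 987 + 377 + 89 + 13 + 3 + 1, which has 7 terms.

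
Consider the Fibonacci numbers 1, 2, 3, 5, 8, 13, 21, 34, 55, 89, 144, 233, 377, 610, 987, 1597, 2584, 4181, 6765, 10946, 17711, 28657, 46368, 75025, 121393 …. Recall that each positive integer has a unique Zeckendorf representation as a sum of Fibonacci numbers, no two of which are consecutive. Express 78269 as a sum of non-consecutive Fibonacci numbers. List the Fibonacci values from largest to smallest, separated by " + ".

75025 + 2584 + 610 + 34 + 13 + 3

subtract 75025 from 78269: 3244 remains
subtract 2584 from 3244: 660 remains
subtract 610 from 660: 50 remains
subtract 34 from 50: 16 remains
subtract 13 from 16: 3 remains
subtract 3 from 3: 0 remains
So 78269 = 75025 + 2584 + 610 + 34 + 13 + 3, with no two terms consecutive in the sequence.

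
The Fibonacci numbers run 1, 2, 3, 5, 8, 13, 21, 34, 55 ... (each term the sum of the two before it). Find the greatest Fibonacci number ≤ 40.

34

34 ≤ 40 < 55, so the largest Fibonacci number not exceeding 40 is 34.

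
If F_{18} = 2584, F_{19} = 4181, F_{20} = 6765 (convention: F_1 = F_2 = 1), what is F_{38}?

By the addition formula F_{m+n} = F_m F_{n+1} + F_{m−1} F_n with m=20, n=18: F_{38} = 6765·4181 + 4181·2584 = 28284465 + 10803704 = 39088169.

39088169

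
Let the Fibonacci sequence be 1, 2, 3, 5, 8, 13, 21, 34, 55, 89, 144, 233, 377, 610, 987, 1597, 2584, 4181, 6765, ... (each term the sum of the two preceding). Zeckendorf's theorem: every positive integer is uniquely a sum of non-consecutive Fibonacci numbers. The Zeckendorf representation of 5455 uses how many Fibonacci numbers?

7

Greedy algorithm:
take 4181 (≤ 5455); 5455 − 4181 = 1274
take 987 (≤ 1274); 1274 − 987 = 287
take 233 (≤ 287); 287 − 233 = 54
take 34 (≤ 54); 54 − 34 = 20
take 13 (≤ 20); 20 − 13 = 7
take 5 (≤ 7); 7 − 5 = 2
take 2 (≤ 2); 2 − 2 = 0
5455 = 4181 + 987 + 233 + 34 + 13 + 5 + 2, which has 7 terms.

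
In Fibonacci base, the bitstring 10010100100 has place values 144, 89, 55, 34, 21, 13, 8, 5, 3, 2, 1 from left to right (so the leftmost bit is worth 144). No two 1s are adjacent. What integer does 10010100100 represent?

194

Summing the place values of the 1 bits: 144 + 34 + 13 + 3 = 194.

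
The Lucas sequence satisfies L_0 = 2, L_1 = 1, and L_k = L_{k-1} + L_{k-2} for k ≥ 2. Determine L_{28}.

Iterating the recurrence up to L_{20} = 15127 and L_{19} = 9349:
L_{21} = L_{20} + L_{19} = 15127 + 9349 = 24476
L_{22} = L_{21} + L_{20} = 24476 + 15127 = 39603
L_{23} = L_{22} + L_{21} = 39603 + 24476 = 64079
L_{24} = L_{23} + L_{22} = 64079 + 39603 = 103682
L_{25} = L_{24} + L_{23} = 103682 + 64079 = 167761
L_{26} = L_{25} + L_{24} = 167761 + 103682 = 271443
L_{27} = L_{26} + L_{25} = 271443 + 167761 = 439204
L_{28} = L_{27} + L_{26} = 439204 + 271443 = 710647

710647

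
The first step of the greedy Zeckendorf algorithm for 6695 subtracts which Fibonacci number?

4181

4181 ≤ 6695 < 6765, so the largest Fibonacci number not exceeding 6695 is 4181.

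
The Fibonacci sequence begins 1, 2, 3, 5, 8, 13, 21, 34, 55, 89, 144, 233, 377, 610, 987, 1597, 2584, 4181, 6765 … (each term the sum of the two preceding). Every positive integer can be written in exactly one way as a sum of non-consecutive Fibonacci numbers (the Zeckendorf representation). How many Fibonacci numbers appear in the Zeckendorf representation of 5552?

Repeatedly subtract the largest Fibonacci number that fits:
largest Fibonacci ≤ 5552 is 4181; 5552 − 4181 = 1371
largest Fibonacci ≤ 1371 is 987; 1371 − 987 = 384
largest Fibonacci ≤ 384 is 377; 384 − 377 = 7
largest Fibonacci ≤ 7 is 5; 7 − 5 = 2
largest Fibonacci ≤ 2 is 2; 2 − 2 = 0
5552 = 4181 + 987 + 377 + 5 + 2, which has 5 terms.

5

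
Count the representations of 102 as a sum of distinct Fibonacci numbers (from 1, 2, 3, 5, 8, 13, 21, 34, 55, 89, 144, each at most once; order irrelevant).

8

Each representation comes from the Zeckendorf form by replacing some F_k with F_{k−1} + F_{k−2} where possible.
102 = 89+13 = 89+8+5 = 55+34+13 = … (5 more), for 8 in all.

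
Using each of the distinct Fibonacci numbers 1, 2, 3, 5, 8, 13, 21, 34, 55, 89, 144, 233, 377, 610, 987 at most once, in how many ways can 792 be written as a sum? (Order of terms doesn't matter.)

792 = 610+144+34+3+1 = 610+144+21+13+3+1 = 610+89+55+34+3+1 = … (9 more), for 12 in all.

12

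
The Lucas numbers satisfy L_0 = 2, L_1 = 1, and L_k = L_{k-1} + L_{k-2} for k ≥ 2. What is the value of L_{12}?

322

Iterating the recurrence up to L_{5} = 11 and L_{4} = 7:
L_{6} = L_{5} + L_{4} = 11 + 7 = 18
L_{7} = L_{6} + L_{5} = 18 + 11 = 29
L_{8} = L_{7} + L_{6} = 29 + 18 = 47
L_{9} = L_{8} + L_{7} = 47 + 29 = 76
L_{10} = L_{9} + L_{8} = 76 + 47 = 123
L_{11} = L_{10} + L_{9} = 123 + 76 = 199
L_{12} = L_{11} + L_{10} = 199 + 123 = 322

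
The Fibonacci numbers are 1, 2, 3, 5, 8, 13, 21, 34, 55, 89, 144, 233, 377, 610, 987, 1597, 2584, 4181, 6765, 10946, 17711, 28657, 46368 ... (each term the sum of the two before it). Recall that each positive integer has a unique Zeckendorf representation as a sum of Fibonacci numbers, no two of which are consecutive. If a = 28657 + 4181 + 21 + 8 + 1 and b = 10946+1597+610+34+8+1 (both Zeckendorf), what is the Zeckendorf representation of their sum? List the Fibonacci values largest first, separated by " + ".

The two numbers are 32868 and 13196, so their sum is 46064.
subtract 28657 from 46064: 17407 remains
subtract 10946 from 17407: 6461 remains
subtract 4181 from 6461: 2280 remains
subtract 1597 from 2280: 683 remains
subtract 610 from 683: 73 remains
subtract 55 from 73: 18 remains
subtract 13 from 18: 5 remains
subtract 5 from 5: 0 remains

28657 + 10946 + 4181 + 1597 + 610 + 55 + 13 + 5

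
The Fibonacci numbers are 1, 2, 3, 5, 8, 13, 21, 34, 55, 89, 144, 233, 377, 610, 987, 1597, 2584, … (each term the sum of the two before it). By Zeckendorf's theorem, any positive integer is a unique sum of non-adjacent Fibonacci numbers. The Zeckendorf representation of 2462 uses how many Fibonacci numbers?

2462: greatest Fibonacci not exceeding it is 1597, leaving 865
865: greatest Fibonacci not exceeding it is 610, leaving 255
255: greatest Fibonacci not exceeding it is 233, leaving 22
22: greatest Fibonacci not exceeding it is 21, leaving 1
1: greatest Fibonacci not exceeding it is 1, leaving 0
2462 = 1597 + 610 + 233 + 21 + 1, which has 5 terms.

5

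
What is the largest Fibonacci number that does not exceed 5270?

4181

4181 ≤ 5270 < 6765, so the largest Fibonacci number not exceeding 5270 is 4181.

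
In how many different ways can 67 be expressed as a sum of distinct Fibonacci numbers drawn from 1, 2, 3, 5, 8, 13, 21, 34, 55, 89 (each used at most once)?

2

67 = 55+8+3+1 = 34+21+8+3+1 — 2 representations.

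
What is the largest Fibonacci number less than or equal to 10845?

6765

6765 ≤ 10845 < 10946, so the largest Fibonacci number not exceeding 10845 is 6765.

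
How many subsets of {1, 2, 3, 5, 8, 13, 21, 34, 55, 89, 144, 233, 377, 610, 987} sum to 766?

Starting from the Zeckendorf form and repeatedly splitting a term F_k into F_{k−1} + F_{k−2} (when neither is already used) reaches every representation.
766 = 610+144+8+3+1 = 610+89+55+8+3+1 = 377+233+144+8+3+1 = 610+89+34+21+8+3+1 = … (2 more), for 6 in all.

6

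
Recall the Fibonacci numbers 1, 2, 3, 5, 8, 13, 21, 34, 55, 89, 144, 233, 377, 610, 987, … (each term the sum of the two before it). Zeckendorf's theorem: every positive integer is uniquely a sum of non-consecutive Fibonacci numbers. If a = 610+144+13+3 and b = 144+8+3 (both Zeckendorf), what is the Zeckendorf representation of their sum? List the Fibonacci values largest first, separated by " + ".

The two numbers are 770 and 155, so their sum is 925.
925: greatest Fibonacci not exceeding it is 610, leaving 315
315: greatest Fibonacci not exceeding it is 233, leaving 82
82: greatest Fibonacci not exceeding it is 55, leaving 27
27: greatest Fibonacci not exceeding it is 21, leaving 6
6: greatest Fibonacci not exceeding it is 5, leaving 1
1: greatest Fibonacci not exceeding it is 1, leaving 0

610 + 233 + 55 + 21 + 5 + 1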